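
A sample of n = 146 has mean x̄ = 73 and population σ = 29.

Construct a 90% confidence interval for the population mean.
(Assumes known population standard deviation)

Confidence level: 90%, α = 0.1
z_0.05 = 1.645
SE = σ/√n = 29/√146 = 2.4001
Margin of error = 1.645 × 2.4001 = 3.9482
CI: x̄ ± margin = 73 ± 3.9482
CI: (69.0518, 76.9482)

Answer: (69.0518, 76.9482)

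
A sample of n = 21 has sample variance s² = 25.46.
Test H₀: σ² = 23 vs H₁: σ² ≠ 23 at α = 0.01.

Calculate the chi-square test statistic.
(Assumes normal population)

Answer: χ² = 22.1391, fail to reject H₀

Derivation:
df = n - 1 = 20
χ² = (n-1)s²/σ₀² = 20×25.46/23 = 22.1391
Critical values: χ²_{0.995,20} = 7.434, χ²_{0.005,20} = 39.997
Rejection region: χ² < 7.434 or χ² > 39.997
Decision: fail to reject H₀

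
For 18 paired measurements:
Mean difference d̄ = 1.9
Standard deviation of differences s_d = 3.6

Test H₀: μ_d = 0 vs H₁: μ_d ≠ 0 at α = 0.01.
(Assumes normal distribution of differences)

df = n - 1 = 17
SE = s_d/√n = 3.6/√18 = 0.8485
t = d̄/SE = 1.9/0.8485 = 2.2392
Critical value: t_{0.005,17} = ±2.898
p-value ≈ 0.0388
Decision: fail to reject H₀

Answer: t = 2.2392, fail to reject H₀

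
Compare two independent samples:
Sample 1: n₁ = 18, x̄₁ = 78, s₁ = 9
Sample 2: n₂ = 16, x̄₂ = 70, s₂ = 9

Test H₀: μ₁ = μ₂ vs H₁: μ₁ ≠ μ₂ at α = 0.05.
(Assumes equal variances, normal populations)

Pooled variance: s²_p = [17×9² + 15×9²]/(32) = 81.0000
s_p = 9.0000
SE = s_p×√(1/n₁ + 1/n₂) = 9.0000×√(1/18 + 1/16) = 3.0923
t = (x̄₁ - x̄₂)/SE = (78 - 70)/3.0923 = 2.5871
df = 32, t-critical = ±2.037
Decision: reject H₀

Answer: t = 2.5871, reject H₀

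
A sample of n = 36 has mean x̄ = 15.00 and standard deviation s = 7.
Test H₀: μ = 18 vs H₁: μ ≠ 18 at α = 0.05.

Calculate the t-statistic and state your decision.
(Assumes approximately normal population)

Answer: t = -2.5714, reject H₀

Derivation:
df = n - 1 = 35
SE = s/√n = 7/√36 = 1.1667
t = (x̄ - μ₀)/SE = (15.00 - 18)/1.1667 = -2.5714
Critical value: t_{0.025,35} = ±2.030
p-value ≈ 0.0145
Decision: reject H₀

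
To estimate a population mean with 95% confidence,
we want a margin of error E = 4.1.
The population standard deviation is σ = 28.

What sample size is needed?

Answer: n = 180

Derivation:
z_0.025 = 1.960
n = (z×σ/E)² = (1.960×28/4.1)²
n = 179.1680
Round up: n = 180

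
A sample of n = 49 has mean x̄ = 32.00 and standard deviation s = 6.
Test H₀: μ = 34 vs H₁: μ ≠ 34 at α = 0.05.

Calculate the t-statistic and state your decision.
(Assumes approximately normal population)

Answer: t = -2.3335, reject H₀

Derivation:
df = n - 1 = 48
SE = s/√n = 6/√49 = 0.8571
t = (x̄ - μ₀)/SE = (32.00 - 34)/0.8571 = -2.3335
Critical value: t_{0.025,48} = ±2.011
p-value ≈ 0.0239
Decision: reject H₀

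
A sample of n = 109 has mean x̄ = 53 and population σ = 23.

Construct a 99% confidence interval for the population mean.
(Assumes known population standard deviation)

Confidence level: 99%, α = 0.01
z_0.005 = 2.576
SE = σ/√n = 23/√109 = 2.2030
Margin of error = 2.576 × 2.2030 = 5.6749
CI: x̄ ± margin = 53 ± 5.6749
CI: (47.3251, 58.6749)

Answer: (47.3251, 58.6749)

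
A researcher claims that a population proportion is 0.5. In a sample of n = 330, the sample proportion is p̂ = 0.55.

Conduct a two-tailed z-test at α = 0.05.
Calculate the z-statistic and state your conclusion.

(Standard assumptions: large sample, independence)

Answer: z = 1.8166, fail to reject H₀

Derivation:
H₀: p = 0.5, H₁: p ≠ 0.5
Standard error: SE = √(p₀(1-p₀)/n) = √(0.5×0.5/330) = 0.027524
z-statistic: z = (p̂ - p₀)/SE = (0.55 - 0.5)/0.027524 = 1.8166
Critical value: z_0.025 = ±1.960
p-value = 0.0693
Decision: fail to reject H₀ at α = 0.05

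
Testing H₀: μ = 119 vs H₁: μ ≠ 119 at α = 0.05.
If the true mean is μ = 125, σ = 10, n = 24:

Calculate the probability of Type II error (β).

Answer: β ≈ 0.1637

Derivation:
SE = σ/√n = 10/√24 = 2.0412
Critical values: μ₀ ± z_0.025×SE = 119 ± 1.960×2.0412
Acceptance region: (114.9992, 123.0008)
Under H₁ (μ = 125): z_high = (123.0008 - 125)/2.0412 = -0.9794, z_low = (114.9992 - 125)/2.0412 = -4.8995
β = P(not reject | H₁) = Φ(-0.9794) - Φ(-4.8995) ≈ 0.1637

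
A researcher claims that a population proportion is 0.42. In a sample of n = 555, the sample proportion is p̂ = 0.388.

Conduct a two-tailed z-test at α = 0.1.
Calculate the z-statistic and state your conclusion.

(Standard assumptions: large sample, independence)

Answer: z = -1.5274, fail to reject H₀

Derivation:
H₀: p = 0.42, H₁: p ≠ 0.42
Standard error: SE = √(p₀(1-p₀)/n) = √(0.42×0.58/555) = 0.020950
z-statistic: z = (p̂ - p₀)/SE = (0.388 - 0.42)/0.020950 = -1.5274
Critical value: z_0.05 = ±1.645
p-value = 0.1267
Decision: fail to reject H₀ at α = 0.1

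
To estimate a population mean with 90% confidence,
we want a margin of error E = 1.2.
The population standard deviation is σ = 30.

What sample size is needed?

Answer: n = 1692

Derivation:
z_0.05 = 1.645
n = (z×σ/E)² = (1.645×30/1.2)²
n = 1691.2656
Round up: n = 1692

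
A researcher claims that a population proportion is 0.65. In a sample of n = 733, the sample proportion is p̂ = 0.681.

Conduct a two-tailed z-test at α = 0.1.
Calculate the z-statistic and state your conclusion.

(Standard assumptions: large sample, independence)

Answer: z = 1.7597, reject H₀

Derivation:
H₀: p = 0.65, H₁: p ≠ 0.65
Standard error: SE = √(p₀(1-p₀)/n) = √(0.65×0.35/733) = 0.017617
z-statistic: z = (p̂ - p₀)/SE = (0.681 - 0.65)/0.017617 = 1.7597
Critical value: z_0.05 = ±1.645
p-value = 0.0785
Decision: reject H₀ at α = 0.1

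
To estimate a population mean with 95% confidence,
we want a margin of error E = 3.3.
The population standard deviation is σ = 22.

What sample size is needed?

Answer: n = 171

Derivation:
z_0.025 = 1.960
n = (z×σ/E)² = (1.960×22/3.3)²
n = 170.7378
Round up: n = 171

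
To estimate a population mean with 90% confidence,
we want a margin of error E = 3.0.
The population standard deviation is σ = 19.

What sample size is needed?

Answer: n = 109

Derivation:
z_0.05 = 1.645
n = (z×σ/E)² = (1.645×19/3.0)²
n = 108.5417
Round up: n = 109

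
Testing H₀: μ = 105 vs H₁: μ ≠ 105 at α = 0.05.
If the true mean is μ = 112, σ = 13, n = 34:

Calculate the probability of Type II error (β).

Answer: β ≈ 0.1191

Derivation:
SE = σ/√n = 13/√34 = 2.2295
Critical values: μ₀ ± z_0.025×SE = 105 ± 1.960×2.2295
Acceptance region: (100.6302, 109.3698)
Under H₁ (μ = 112): z_high = (109.3698 - 112)/2.2295 = -1.1797, z_low = (100.6302 - 112)/2.2295 = -5.0997
β = P(not reject | H₁) = Φ(-1.1797) - Φ(-5.0997) ≈ 0.1191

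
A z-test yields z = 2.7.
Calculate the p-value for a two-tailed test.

For z = 2.7:
p = 2×P(Z > |2.7|) = 2×(1 - Φ(2.7)) = 0.0069

Answer: p-value ≈ 0.0069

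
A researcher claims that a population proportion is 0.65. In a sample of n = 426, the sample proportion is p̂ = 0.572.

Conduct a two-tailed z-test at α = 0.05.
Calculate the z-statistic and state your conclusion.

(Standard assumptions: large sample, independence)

H₀: p = 0.65, H₁: p ≠ 0.65
Standard error: SE = √(p₀(1-p₀)/n) = √(0.65×0.35/426) = 0.023109
z-statistic: z = (p̂ - p₀)/SE = (0.572 - 0.65)/0.023109 = -3.3753
Critical value: z_0.025 = ±1.960
p-value = 0.0007
Decision: reject H₀ at α = 0.05

Answer: z = -3.3753, reject H₀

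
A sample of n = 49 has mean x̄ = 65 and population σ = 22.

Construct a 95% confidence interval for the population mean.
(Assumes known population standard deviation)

Confidence level: 95%, α = 0.05
z_0.025 = 1.960
SE = σ/√n = 22/√49 = 3.1429
Margin of error = 1.960 × 3.1429 = 6.1601
CI: x̄ ± margin = 65 ± 6.1601
CI: (58.8399, 71.1601)

Answer: (58.8399, 71.1601)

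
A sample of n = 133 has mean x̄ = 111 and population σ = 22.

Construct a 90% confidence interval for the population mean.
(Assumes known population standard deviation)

Answer: (107.8620, 114.1380)

Derivation:
Confidence level: 90%, α = 0.1
z_0.05 = 1.645
SE = σ/√n = 22/√133 = 1.9076
Margin of error = 1.645 × 1.9076 = 3.1380
CI: x̄ ± margin = 111 ± 3.1380
CI: (107.8620, 114.1380)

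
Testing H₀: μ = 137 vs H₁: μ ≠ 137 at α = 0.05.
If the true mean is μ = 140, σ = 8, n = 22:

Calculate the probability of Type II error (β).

SE = σ/√n = 8/√22 = 1.7056
Critical values: μ₀ ± z_0.025×SE = 137 ± 1.960×1.7056
Acceptance region: (133.6570, 140.3430)
Under H₁ (μ = 140): z_high = (140.3430 - 140)/1.7056 = 0.2011, z_low = (133.6570 - 140)/1.7056 = -3.7189
β = P(not reject | H₁) = Φ(0.2011) - Φ(-3.7189) ≈ 0.5796

Answer: β ≈ 0.5796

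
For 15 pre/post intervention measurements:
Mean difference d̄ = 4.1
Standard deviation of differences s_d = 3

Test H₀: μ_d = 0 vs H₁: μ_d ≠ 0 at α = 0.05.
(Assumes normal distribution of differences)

Answer: t = 5.2931, reject H₀

Derivation:
df = n - 1 = 14
SE = s_d/√n = 3/√15 = 0.7746
t = d̄/SE = 4.1/0.7746 = 5.2931
Critical value: t_{0.025,14} = ±2.145
p-value ≈ 0.0001
Decision: reject H₀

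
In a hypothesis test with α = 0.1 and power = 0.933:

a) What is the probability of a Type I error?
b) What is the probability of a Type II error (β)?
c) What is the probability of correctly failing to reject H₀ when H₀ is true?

a) Type I error probability = α = 0.1
b) Power = P(reject H₀ | H₁ true) = 1 - β = 0.933, so Type II error probability = β = 1 - Power = 0.067
c) P(fail to reject H₀ | H₀ true) = 1 - α = 0.9

Answer: a) 0.1, b) 0.067, c) 0.9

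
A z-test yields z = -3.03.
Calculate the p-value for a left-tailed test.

Answer: p-value ≈ 0.0012

Derivation:
For z = -3.03:
p = P(Z < -3.03) = Φ(-3.03) = 0.0012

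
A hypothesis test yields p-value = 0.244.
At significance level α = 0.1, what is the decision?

Answer: fail to reject H₀

Derivation:
Compare p-value to α:
0.244 ≥ 0.1
Decision: fail to reject H₀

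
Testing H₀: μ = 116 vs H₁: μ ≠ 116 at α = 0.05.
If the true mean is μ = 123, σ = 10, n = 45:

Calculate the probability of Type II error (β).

SE = σ/√n = 10/√45 = 1.4907
Critical values: μ₀ ± z_0.025×SE = 116 ± 1.960×1.4907
Acceptance region: (113.0782, 118.9218)
Under H₁ (μ = 123): z_high = (118.9218 - 123)/1.4907 = -2.7358, z_low = (113.0782 - 123)/1.4907 = -6.6558
β = P(not reject | H₁) = Φ(-2.7358) - Φ(-6.6558) ≈ 0.0031

Answer: β ≈ 0.0031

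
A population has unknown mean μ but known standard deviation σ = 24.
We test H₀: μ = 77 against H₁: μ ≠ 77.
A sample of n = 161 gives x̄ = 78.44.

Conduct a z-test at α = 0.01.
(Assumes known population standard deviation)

Answer: z = 0.7613, fail to reject H₀

Derivation:
Standard error: SE = σ/√n = 24/√161 = 1.8915
z-statistic: z = (x̄ - μ₀)/SE = (78.44 - 77)/1.8915 = 0.7613
Critical value: ±2.576
p-value = 0.4465
Decision: fail to reject H₀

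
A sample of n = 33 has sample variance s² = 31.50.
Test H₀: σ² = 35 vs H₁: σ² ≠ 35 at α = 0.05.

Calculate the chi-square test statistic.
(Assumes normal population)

Answer: χ² = 28.8000, fail to reject H₀

Derivation:
df = n - 1 = 32
χ² = (n-1)s²/σ₀² = 32×31.50/35 = 28.8000
Critical values: χ²_{0.975,32} = 18.291, χ²_{0.025,32} = 49.480
Rejection region: χ² < 18.291 or χ² > 49.480
Decision: fail to reject H₀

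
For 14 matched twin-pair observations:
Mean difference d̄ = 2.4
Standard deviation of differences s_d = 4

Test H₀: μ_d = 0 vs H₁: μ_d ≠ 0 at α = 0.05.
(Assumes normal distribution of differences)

df = n - 1 = 13
SE = s_d/√n = 4/√14 = 1.0690
t = d̄/SE = 2.4/1.0690 = 2.2451
Critical value: t_{0.025,13} = ±2.160
p-value ≈ 0.0428
Decision: reject H₀

Answer: t = 2.2451, reject H₀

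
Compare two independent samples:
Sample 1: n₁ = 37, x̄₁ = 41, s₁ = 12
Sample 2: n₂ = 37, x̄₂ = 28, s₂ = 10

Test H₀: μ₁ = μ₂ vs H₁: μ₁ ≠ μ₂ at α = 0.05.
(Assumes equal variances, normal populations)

Answer: t = 5.0623, reject H₀

Derivation:
Pooled variance: s²_p = [36×12² + 36×10²]/(72) = 122.0000
s_p = 11.0454
SE = s_p×√(1/n₁ + 1/n₂) = 11.0454×√(1/37 + 1/37) = 2.5680
t = (x̄₁ - x̄₂)/SE = (41 - 28)/2.5680 = 5.0623
df = 72, t-critical = ±1.993
Decision: reject H₀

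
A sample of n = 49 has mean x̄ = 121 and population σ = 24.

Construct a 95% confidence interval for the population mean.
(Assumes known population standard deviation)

Answer: (114.2799, 127.7201)

Derivation:
Confidence level: 95%, α = 0.05
z_0.025 = 1.960
SE = σ/√n = 24/√49 = 3.4286
Margin of error = 1.960 × 3.4286 = 6.7201
CI: x̄ ± margin = 121 ± 6.7201
CI: (114.2799, 127.7201)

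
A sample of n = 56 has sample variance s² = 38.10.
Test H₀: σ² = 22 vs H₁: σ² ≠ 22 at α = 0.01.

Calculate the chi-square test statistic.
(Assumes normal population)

Answer: χ² = 95.2500, reject H₀

Derivation:
df = n - 1 = 55
χ² = (n-1)s²/σ₀² = 55×38.10/22 = 95.2500
Critical values: χ²_{0.995,55} = 31.735, χ²_{0.005,55} = 85.749
Rejection region: χ² < 31.735 or χ² > 85.749
Decision: reject H₀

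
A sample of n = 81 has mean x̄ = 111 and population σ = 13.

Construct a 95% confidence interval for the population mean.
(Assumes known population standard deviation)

Answer: (108.1690, 113.8310)

Derivation:
Confidence level: 95%, α = 0.05
z_0.025 = 1.960
SE = σ/√n = 13/√81 = 1.4444
Margin of error = 1.960 × 1.4444 = 2.8310
CI: x̄ ± margin = 111 ± 2.8310
CI: (108.1690, 113.8310)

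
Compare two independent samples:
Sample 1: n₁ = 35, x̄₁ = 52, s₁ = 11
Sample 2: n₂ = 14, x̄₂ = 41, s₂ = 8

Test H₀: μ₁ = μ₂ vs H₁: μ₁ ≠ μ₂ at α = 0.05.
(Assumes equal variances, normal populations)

Pooled variance: s²_p = [34×11² + 13×8²]/(47) = 105.2340
s_p = 10.2584
SE = s_p×√(1/n₁ + 1/n₂) = 10.2584×√(1/35 + 1/14) = 3.2440
t = (x̄₁ - x̄₂)/SE = (52 - 41)/3.2440 = 3.3909
df = 47, t-critical = ±2.012
Decision: reject H₀

Answer: t = 3.3909, reject H₀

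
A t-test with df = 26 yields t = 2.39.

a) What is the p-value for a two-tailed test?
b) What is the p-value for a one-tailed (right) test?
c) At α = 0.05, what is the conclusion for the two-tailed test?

Answer: a) 0.0244, b) 0.0122, c) reject H₀

Derivation:
Using t-distribution with df = 26:
a) Two-tailed: p = 2×P(T > 2.39) = 0.0244
b) One-tailed: p = P(T > 2.39) = 0.0122
c) 0.0244 < 0.05, reject H₀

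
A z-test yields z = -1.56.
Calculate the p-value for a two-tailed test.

For z = -1.56:
p = 2×P(Z > |-1.56|) = 2×(1 - Φ(1.56)) = 0.1188

Answer: p-value ≈ 0.1188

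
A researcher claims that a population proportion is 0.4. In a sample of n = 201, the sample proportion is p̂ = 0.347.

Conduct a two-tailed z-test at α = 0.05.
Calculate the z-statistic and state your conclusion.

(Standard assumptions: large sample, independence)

H₀: p = 0.4, H₁: p ≠ 0.4
Standard error: SE = √(p₀(1-p₀)/n) = √(0.4×0.6/201) = 0.034555
z-statistic: z = (p̂ - p₀)/SE = (0.347 - 0.4)/0.034555 = -1.5338
Critical value: z_0.025 = ±1.960
p-value = 0.1251
Decision: fail to reject H₀ at α = 0.05

Answer: z = -1.5338, fail to reject H₀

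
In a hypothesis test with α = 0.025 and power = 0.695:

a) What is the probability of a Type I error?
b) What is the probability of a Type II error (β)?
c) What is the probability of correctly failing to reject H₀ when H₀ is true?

a) Type I error probability = α = 0.025
b) Power = P(reject H₀ | H₁ true) = 1 - β = 0.695, so Type II error probability = β = 1 - Power = 0.305
c) P(fail to reject H₀ | H₀ true) = 1 - α = 0.975

Answer: a) 0.025, b) 0.305, c) 0.975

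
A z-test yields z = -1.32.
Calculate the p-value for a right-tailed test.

Answer: p-value ≈ 0.9066

Derivation:
For z = -1.32:
p = P(Z > -1.32) = 1 - Φ(-1.32) = 0.9066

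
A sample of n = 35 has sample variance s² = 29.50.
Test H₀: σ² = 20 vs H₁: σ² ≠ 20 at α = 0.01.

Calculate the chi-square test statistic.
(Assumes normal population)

df = n - 1 = 34
χ² = (n-1)s²/σ₀² = 34×29.50/20 = 50.1500
Critical values: χ²_{0.995,34} = 16.501, χ²_{0.005,34} = 58.964
Rejection region: χ² < 16.501 or χ² > 58.964
Decision: fail to reject H₀

Answer: χ² = 50.1500, fail to reject H₀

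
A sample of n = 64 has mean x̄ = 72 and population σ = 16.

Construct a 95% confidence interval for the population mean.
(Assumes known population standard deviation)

Confidence level: 95%, α = 0.05
z_0.025 = 1.960
SE = σ/√n = 16/√64 = 2.0000
Margin of error = 1.960 × 2.0000 = 3.9200
CI: x̄ ± margin = 72 ± 3.9200
CI: (68.0800, 75.9200)

Answer: (68.0800, 75.9200)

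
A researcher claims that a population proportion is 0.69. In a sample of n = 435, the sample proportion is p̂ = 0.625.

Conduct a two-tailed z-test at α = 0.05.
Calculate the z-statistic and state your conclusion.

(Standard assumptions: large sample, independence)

H₀: p = 0.69, H₁: p ≠ 0.69
Standard error: SE = √(p₀(1-p₀)/n) = √(0.69×0.31/435) = 0.022175
z-statistic: z = (p̂ - p₀)/SE = (0.625 - 0.69)/0.022175 = -2.9312
Critical value: z_0.025 = ±1.960
p-value = 0.0034
Decision: reject H₀ at α = 0.05

Answer: z = -2.9312, reject H₀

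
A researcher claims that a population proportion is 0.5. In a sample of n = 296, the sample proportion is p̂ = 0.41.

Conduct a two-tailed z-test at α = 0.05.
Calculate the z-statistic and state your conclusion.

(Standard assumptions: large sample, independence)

H₀: p = 0.5, H₁: p ≠ 0.5
Standard error: SE = √(p₀(1-p₀)/n) = √(0.5×0.5/296) = 0.029062
z-statistic: z = (p̂ - p₀)/SE = (0.41 - 0.5)/0.029062 = -3.0968
Critical value: z_0.025 = ±1.960
p-value = 0.0020
Decision: reject H₀ at α = 0.05

Answer: z = -3.0968, reject H₀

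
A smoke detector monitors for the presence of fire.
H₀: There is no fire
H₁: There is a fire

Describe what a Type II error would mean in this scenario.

Type I error (α): Rejecting H₀ when H₀ is true
Type II error (β): Failing to reject H₀ when H₁ is true

Answer: The alarm fails to sound when there actually is a fire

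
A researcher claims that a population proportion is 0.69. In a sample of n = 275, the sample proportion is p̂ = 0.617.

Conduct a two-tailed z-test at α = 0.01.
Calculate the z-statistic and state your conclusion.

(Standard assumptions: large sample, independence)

H₀: p = 0.69, H₁: p ≠ 0.69
Standard error: SE = √(p₀(1-p₀)/n) = √(0.69×0.31/275) = 0.027889
z-statistic: z = (p̂ - p₀)/SE = (0.617 - 0.69)/0.027889 = -2.6175
Critical value: z_0.005 = ±2.576
p-value = 0.0089
Decision: reject H₀ at α = 0.01

Answer: z = -2.6175, reject H₀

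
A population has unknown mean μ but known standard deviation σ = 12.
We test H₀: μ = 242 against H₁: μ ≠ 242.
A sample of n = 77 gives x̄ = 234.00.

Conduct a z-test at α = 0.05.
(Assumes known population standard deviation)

Answer: z = -5.8501, reject H₀

Derivation:
Standard error: SE = σ/√n = 12/√77 = 1.3675
z-statistic: z = (x̄ - μ₀)/SE = (234.00 - 242)/1.3675 = -5.8501
Critical value: ±1.960
p-value < 0.0001
Decision: reject H₀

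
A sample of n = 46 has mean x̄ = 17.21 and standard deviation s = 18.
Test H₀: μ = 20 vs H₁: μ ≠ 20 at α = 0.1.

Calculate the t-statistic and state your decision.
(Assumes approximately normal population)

df = n - 1 = 45
SE = s/√n = 18/√46 = 2.6540
t = (x̄ - μ₀)/SE = (17.21 - 20)/2.6540 = -1.0512
Critical value: t_{0.05,45} = ±1.679
p-value ≈ 0.2988
Decision: fail to reject H₀

Answer: t = -1.0512, fail to reject H₀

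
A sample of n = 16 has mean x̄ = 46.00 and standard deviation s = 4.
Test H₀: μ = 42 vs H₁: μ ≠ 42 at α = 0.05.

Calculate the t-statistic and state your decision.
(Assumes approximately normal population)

df = n - 1 = 15
SE = s/√n = 4/√16 = 1.0000
t = (x̄ - μ₀)/SE = (46.00 - 42)/1.0000 = 4.0000
Critical value: t_{0.025,15} = ±2.131
p-value ≈ 0.0012
Decision: reject H₀

Answer: t = 4.0000, reject H₀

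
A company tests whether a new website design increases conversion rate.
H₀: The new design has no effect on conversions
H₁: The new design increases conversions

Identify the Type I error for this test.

Type I error (α): Rejecting H₀ when H₀ is true
Type II error (β): Failing to reject H₀ when H₁ is true

Answer: Switching to a new design that doesn't actually help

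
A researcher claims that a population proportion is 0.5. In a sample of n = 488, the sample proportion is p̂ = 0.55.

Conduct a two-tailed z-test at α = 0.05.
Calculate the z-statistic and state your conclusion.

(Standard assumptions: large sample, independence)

H₀: p = 0.5, H₁: p ≠ 0.5
Standard error: SE = √(p₀(1-p₀)/n) = √(0.5×0.5/488) = 0.022634
z-statistic: z = (p̂ - p₀)/SE = (0.55 - 0.5)/0.022634 = 2.2091
Critical value: z_0.025 = ±1.960
p-value = 0.0272
Decision: reject H₀ at α = 0.05

Answer: z = 2.2091, reject H₀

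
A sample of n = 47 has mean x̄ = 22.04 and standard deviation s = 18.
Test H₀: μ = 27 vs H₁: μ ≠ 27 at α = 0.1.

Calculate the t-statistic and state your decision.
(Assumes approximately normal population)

Answer: t = -1.8891, reject H₀

Derivation:
df = n - 1 = 46
SE = s/√n = 18/√47 = 2.6256
t = (x̄ - μ₀)/SE = (22.04 - 27)/2.6256 = -1.8891
Critical value: t_{0.05,46} = ±1.679
p-value ≈ 0.0652
Decision: reject H₀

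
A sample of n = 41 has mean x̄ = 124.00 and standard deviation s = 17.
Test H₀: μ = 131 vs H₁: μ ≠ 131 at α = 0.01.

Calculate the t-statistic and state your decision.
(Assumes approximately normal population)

df = n - 1 = 40
SE = s/√n = 17/√41 = 2.6550
t = (x̄ - μ₀)/SE = (124.00 - 131)/2.6550 = -2.6365
Critical value: t_{0.005,40} = ±2.704
p-value ≈ 0.0119
Decision: fail to reject H₀

Answer: t = -2.6365, fail to reject H₀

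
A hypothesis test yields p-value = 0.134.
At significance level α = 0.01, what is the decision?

Answer: fail to reject H₀

Derivation:
Compare p-value to α:
0.134 ≥ 0.01
Decision: fail to reject H₀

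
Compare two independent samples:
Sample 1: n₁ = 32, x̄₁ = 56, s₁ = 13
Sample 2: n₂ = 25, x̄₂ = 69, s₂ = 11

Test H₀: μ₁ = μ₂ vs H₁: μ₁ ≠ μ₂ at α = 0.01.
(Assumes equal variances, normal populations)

Answer: t = -4.0026, reject H₀

Derivation:
Pooled variance: s²_p = [31×13² + 24×11²]/(55) = 148.0545
s_p = 12.1678
SE = s_p×√(1/n₁ + 1/n₂) = 12.1678×√(1/32 + 1/25) = 3.2479
t = (x̄₁ - x̄₂)/SE = (56 - 69)/3.2479 = -4.0026
df = 55, t-critical = ±2.668
Decision: reject H₀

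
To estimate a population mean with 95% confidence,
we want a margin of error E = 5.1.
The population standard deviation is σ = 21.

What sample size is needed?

z_0.025 = 1.960
n = (z×σ/E)² = (1.960×21/5.1)²
n = 65.1344
Round up: n = 66

Answer: n = 66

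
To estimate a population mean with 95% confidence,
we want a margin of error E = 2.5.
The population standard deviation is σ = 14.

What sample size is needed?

Answer: n = 121

Derivation:
z_0.025 = 1.960
n = (z×σ/E)² = (1.960×14/2.5)²
n = 120.4726
Round up: n = 121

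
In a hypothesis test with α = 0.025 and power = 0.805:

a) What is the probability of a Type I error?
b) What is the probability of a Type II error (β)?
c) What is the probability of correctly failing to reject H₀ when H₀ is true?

Answer: a) 0.025, b) 0.195, c) 0.975

Derivation:
a) Type I error probability = α = 0.025
b) Power = P(reject H₀ | H₁ true) = 1 - β = 0.805, so Type II error probability = β = 1 - Power = 0.195
c) P(fail to reject H₀ | H₀ true) = 1 - α = 0.975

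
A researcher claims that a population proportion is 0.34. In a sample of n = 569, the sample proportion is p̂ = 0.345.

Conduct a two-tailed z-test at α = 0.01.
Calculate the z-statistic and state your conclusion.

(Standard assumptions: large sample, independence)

Answer: z = 0.2518, fail to reject H₀

Derivation:
H₀: p = 0.34, H₁: p ≠ 0.34
Standard error: SE = √(p₀(1-p₀)/n) = √(0.34×0.66/569) = 0.019859
z-statistic: z = (p̂ - p₀)/SE = (0.345 - 0.34)/0.019859 = 0.2518
Critical value: z_0.005 = ±2.576
p-value = 0.8012
Decision: fail to reject H₀ at α = 0.01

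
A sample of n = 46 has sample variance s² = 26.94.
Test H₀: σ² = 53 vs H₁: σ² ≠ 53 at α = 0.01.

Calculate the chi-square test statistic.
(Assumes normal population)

df = n - 1 = 45
χ² = (n-1)s²/σ₀² = 45×26.94/53 = 22.8736
Critical values: χ²_{0.995,45} = 24.311, χ²_{0.005,45} = 73.166
Rejection region: χ² < 24.311 or χ² > 73.166
Decision: reject H₀

Answer: χ² = 22.8736, reject H₀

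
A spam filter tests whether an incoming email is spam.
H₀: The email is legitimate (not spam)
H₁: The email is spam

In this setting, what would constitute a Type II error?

Type I error: rejecting H₀ when it is actually true (false positive).
Type II error: failing to reject H₀ when H₁ is actually true (false negative).

Answer: Letting a spam email through to the inbox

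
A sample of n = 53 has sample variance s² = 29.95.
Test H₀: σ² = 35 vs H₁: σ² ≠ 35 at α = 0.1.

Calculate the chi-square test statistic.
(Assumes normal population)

Answer: χ² = 44.4971, fail to reject H₀

Derivation:
df = n - 1 = 52
χ² = (n-1)s²/σ₀² = 52×29.95/35 = 44.4971
Critical values: χ²_{0.95,52} = 36.437, χ²_{0.05,52} = 69.832
Rejection region: χ² < 36.437 or χ² > 69.832
Decision: fail to reject H₀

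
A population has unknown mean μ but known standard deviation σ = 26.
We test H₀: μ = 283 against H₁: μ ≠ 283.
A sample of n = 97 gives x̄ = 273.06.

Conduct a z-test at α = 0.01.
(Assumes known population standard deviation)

Answer: z = -3.7653, reject H₀

Derivation:
Standard error: SE = σ/√n = 26/√97 = 2.6399
z-statistic: z = (x̄ - μ₀)/SE = (273.06 - 283)/2.6399 = -3.7653
Critical value: ±2.576
p-value = 0.0002
Decision: reject H₀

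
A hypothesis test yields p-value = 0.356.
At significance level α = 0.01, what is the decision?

Answer: fail to reject H₀

Derivation:
Compare p-value to α:
0.356 ≥ 0.01
Decision: fail to reject H₀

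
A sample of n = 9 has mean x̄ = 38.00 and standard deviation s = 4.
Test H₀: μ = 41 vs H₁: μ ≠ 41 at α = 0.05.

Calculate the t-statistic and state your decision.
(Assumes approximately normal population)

df = n - 1 = 8
SE = s/√n = 4/√9 = 1.3333
t = (x̄ - μ₀)/SE = (38.00 - 41)/1.3333 = -2.2501
Critical value: t_{0.025,8} = ±2.306
p-value ≈ 0.0546
Decision: fail to reject H₀

Answer: t = -2.2501, fail to reject H₀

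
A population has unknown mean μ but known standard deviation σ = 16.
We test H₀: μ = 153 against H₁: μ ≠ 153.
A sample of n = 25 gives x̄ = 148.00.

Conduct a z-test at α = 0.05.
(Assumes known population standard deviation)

Standard error: SE = σ/√n = 16/√25 = 3.2000
z-statistic: z = (x̄ - μ₀)/SE = (148.00 - 153)/3.2000 = -1.5625
Critical value: ±1.960
p-value = 0.1182
Decision: fail to reject H₀

Answer: z = -1.5625, fail to reject H₀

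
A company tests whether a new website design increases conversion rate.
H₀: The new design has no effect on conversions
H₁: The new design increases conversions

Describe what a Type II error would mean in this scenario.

Type I error: rejecting H₀ when it is actually true (false positive).
Type II error: failing to reject H₀ when H₁ is actually true (false negative).

Answer: Keeping the old design when the new one would have increased conversions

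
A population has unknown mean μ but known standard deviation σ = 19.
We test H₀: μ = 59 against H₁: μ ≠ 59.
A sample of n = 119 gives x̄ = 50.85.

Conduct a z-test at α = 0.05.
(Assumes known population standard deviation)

Answer: z = -4.6793, reject H₀

Derivation:
Standard error: SE = σ/√n = 19/√119 = 1.7417
z-statistic: z = (x̄ - μ₀)/SE = (50.85 - 59)/1.7417 = -4.6793
Critical value: ±1.960
p-value < 0.0001
Decision: reject H₀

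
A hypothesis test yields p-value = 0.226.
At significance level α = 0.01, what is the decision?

Compare p-value to α:
0.226 ≥ 0.01
Decision: fail to reject H₀

Answer: fail to reject H₀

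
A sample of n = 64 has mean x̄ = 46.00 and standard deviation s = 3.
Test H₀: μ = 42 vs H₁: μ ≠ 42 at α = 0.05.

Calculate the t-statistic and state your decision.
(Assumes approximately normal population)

df = n - 1 = 63
SE = s/√n = 3/√64 = 0.3750
t = (x̄ - μ₀)/SE = (46.00 - 42)/0.3750 = 10.6667
Critical value: t_{0.025,63} = ±1.998
p-value < 0.0001
Decision: reject H₀

Answer: t = 10.6667, reject H₀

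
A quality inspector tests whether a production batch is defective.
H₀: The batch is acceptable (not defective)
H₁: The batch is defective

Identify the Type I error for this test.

Type I error (α): Rejecting H₀ when H₀ is true
Type II error (β): Failing to reject H₀ when H₁ is true

Answer: Rejecting an acceptable batch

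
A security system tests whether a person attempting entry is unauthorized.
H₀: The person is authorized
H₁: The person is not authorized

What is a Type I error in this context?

Answer: Denying entry to an authorized person

Derivation:
Type I error (α): Rejecting H₀ when H₀ is true
Type II error (β): Failing to reject H₀ when H₁ is true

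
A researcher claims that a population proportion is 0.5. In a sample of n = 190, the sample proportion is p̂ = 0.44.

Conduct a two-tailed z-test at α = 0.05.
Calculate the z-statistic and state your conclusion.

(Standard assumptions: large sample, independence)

Answer: z = -1.6541, fail to reject H₀

Derivation:
H₀: p = 0.5, H₁: p ≠ 0.5
Standard error: SE = √(p₀(1-p₀)/n) = √(0.5×0.5/190) = 0.036274
z-statistic: z = (p̂ - p₀)/SE = (0.44 - 0.5)/0.036274 = -1.6541
Critical value: z_0.025 = ±1.960
p-value = 0.0981
Decision: fail to reject H₀ at α = 0.05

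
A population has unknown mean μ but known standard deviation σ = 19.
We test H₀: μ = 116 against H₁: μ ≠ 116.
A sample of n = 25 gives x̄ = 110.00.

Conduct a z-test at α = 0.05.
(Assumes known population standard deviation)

Answer: z = -1.5789, fail to reject H₀

Derivation:
Standard error: SE = σ/√n = 19/√25 = 3.8000
z-statistic: z = (x̄ - μ₀)/SE = (110.00 - 116)/3.8000 = -1.5789
Critical value: ±1.960
p-value = 0.1144
Decision: fail to reject H₀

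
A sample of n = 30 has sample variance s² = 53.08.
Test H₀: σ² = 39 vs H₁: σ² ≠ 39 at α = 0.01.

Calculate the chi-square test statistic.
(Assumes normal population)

Answer: χ² = 39.4697, fail to reject H₀

Derivation:
df = n - 1 = 29
χ² = (n-1)s²/σ₀² = 29×53.08/39 = 39.4697
Critical values: χ²_{0.995,29} = 13.121, χ²_{0.005,29} = 52.336
Rejection region: χ² < 13.121 or χ² > 52.336
Decision: fail to reject H₀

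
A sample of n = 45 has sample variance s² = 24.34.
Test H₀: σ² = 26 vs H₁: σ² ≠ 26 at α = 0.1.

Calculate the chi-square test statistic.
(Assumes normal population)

Answer: χ² = 41.1908, fail to reject H₀

Derivation:
df = n - 1 = 44
χ² = (n-1)s²/σ₀² = 44×24.34/26 = 41.1908
Critical values: χ²_{0.95,44} = 29.787, χ²_{0.05,44} = 60.481
Rejection region: χ² < 29.787 or χ² > 60.481
Decision: fail to reject H₀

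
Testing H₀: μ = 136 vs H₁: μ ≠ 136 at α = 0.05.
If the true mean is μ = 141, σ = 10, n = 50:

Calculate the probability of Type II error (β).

Answer: β ≈ 0.0576

Derivation:
SE = σ/√n = 10/√50 = 1.4142
Critical values: μ₀ ± z_0.025×SE = 136 ± 1.960×1.4142
Acceptance region: (133.2282, 138.7718)
Under H₁ (μ = 141): z_high = (138.7718 - 141)/1.4142 = -1.5756, z_low = (133.2282 - 141)/1.4142 = -5.4955
β = P(not reject | H₁) = Φ(-1.5756) - Φ(-5.4955) ≈ 0.0576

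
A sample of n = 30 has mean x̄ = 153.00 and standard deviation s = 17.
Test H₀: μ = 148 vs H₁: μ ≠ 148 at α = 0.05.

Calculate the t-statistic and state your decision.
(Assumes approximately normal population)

Answer: t = 1.6109, fail to reject H₀

Derivation:
df = n - 1 = 29
SE = s/√n = 17/√30 = 3.1038
t = (x̄ - μ₀)/SE = (153.00 - 148)/3.1038 = 1.6109
Critical value: t_{0.025,29} = ±2.045
p-value ≈ 0.1180
Decision: fail to reject H₀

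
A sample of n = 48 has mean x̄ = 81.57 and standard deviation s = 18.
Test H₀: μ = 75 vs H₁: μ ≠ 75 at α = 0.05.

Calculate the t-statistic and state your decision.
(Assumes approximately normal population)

df = n - 1 = 47
SE = s/√n = 18/√48 = 2.5981
t = (x̄ - μ₀)/SE = (81.57 - 75)/2.5981 = 2.5288
Critical value: t_{0.025,47} = ±2.012
p-value ≈ 0.0149
Decision: reject H₀

Answer: t = 2.5288, reject H₀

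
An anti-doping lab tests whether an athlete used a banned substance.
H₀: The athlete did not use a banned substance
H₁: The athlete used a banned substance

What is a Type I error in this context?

Answer: Falsely accusing a clean athlete of doping

Derivation:
A Type I error (probability α) occurs when we reject a true H₀.
A Type II error (probability β) occurs when we fail to reject a false H₀.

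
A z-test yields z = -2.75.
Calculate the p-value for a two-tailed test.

Answer: p-value ≈ 0.0060

Derivation:
For z = -2.75:
p = 2×P(Z > |-2.75|) = 2×(1 - Φ(2.75)) = 0.0060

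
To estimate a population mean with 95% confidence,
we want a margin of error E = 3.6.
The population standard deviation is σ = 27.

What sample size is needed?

Answer: n = 217

Derivation:
z_0.025 = 1.960
n = (z×σ/E)² = (1.960×27/3.6)²
n = 216.0900
Round up: n = 217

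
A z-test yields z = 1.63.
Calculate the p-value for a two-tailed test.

Answer: p-value ≈ 0.1031

Derivation:
For z = 1.63:
p = 2×P(Z > |1.63|) = 2×(1 - Φ(1.63)) = 0.1031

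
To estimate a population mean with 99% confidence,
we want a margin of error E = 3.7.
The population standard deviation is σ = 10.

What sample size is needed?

z_0.005 = 2.576
n = (z×σ/E)² = (2.576×10/3.7)²
n = 48.4717
Round up: n = 49

Answer: n = 49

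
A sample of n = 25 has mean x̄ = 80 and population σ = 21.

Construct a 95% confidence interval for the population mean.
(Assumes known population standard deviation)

Confidence level: 95%, α = 0.05
z_0.025 = 1.960
SE = σ/√n = 21/√25 = 4.2000
Margin of error = 1.960 × 4.2000 = 8.2320
CI: x̄ ± margin = 80 ± 8.2320
CI: (71.7680, 88.2320)

Answer: (71.7680, 88.2320)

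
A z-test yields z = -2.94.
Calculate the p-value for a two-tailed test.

Answer: p-value ≈ 0.0033

Derivation:
For z = -2.94:
p = 2×P(Z > |-2.94|) = 2×(1 - Φ(2.94)) = 0.0033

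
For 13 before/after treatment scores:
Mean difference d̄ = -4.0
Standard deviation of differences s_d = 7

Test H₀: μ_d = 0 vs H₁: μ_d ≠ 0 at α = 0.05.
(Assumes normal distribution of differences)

df = n - 1 = 12
SE = s_d/√n = 7/√13 = 1.9415
t = d̄/SE = -4.0/1.9415 = -2.0603
Critical value: t_{0.025,12} = ±2.179
p-value ≈ 0.0617
Decision: fail to reject H₀

Answer: t = -2.0603, fail to reject H₀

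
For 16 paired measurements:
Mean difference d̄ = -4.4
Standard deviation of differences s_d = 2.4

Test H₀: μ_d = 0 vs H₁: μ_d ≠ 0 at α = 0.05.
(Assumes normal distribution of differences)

df = n - 1 = 15
SE = s_d/√n = 2.4/√16 = 0.6000
t = d̄/SE = -4.4/0.6000 = -7.3333
Critical value: t_{0.025,15} = ±2.131
p-value < 0.0001
Decision: reject H₀

Answer: t = -7.3333, reject H₀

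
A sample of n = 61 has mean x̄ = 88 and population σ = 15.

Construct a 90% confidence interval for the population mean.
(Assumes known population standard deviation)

Confidence level: 90%, α = 0.1
z_0.05 = 1.645
SE = σ/√n = 15/√61 = 1.9206
Margin of error = 1.645 × 1.9206 = 3.1594
CI: x̄ ± margin = 88 ± 3.1594
CI: (84.8406, 91.1594)

Answer: (84.8406, 91.1594)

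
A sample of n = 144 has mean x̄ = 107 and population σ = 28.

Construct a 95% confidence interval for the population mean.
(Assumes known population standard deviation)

Confidence level: 95%, α = 0.05
z_0.025 = 1.960
SE = σ/√n = 28/√144 = 2.3333
Margin of error = 1.960 × 2.3333 = 4.5733
CI: x̄ ± margin = 107 ± 4.5733
CI: (102.4267, 111.5733)

Answer: (102.4267, 111.5733)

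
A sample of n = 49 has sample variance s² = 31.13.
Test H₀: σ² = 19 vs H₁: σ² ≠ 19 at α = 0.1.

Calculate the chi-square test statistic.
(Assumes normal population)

df = n - 1 = 48
χ² = (n-1)s²/σ₀² = 48×31.13/19 = 78.6442
Critical values: χ²_{0.95,48} = 33.098, χ²_{0.05,48} = 65.171
Rejection region: χ² < 33.098 or χ² > 65.171
Decision: reject H₀

Answer: χ² = 78.6442, reject H₀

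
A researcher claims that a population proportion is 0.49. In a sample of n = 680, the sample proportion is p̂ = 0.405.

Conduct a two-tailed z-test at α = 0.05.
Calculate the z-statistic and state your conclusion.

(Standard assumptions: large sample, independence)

Answer: z = -4.4340, reject H₀

Derivation:
H₀: p = 0.49, H₁: p ≠ 0.49
Standard error: SE = √(p₀(1-p₀)/n) = √(0.49×0.51/680) = 0.019170
z-statistic: z = (p̂ - p₀)/SE = (0.405 - 0.49)/0.019170 = -4.4340
Critical value: z_0.025 = ±1.960
p-value < 0.0001
Decision: reject H₀ at α = 0.05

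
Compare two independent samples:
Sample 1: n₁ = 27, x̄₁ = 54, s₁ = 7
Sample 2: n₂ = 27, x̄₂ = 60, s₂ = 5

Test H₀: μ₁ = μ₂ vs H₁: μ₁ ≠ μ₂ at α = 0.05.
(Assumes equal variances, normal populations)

Pooled variance: s²_p = [26×7² + 26×5²]/(52) = 37.0000
s_p = 6.0828
SE = s_p×√(1/n₁ + 1/n₂) = 6.0828×√(1/27 + 1/27) = 1.6555
t = (x̄₁ - x̄₂)/SE = (54 - 60)/1.6555 = -3.6243
df = 52, t-critical = ±2.007
Decision: reject H₀

Answer: t = -3.6243, reject H₀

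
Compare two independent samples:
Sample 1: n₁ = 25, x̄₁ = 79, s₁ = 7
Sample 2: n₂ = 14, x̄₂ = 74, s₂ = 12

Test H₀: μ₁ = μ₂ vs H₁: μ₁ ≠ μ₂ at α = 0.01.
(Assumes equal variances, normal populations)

Answer: t = 1.6503, fail to reject H₀

Derivation:
Pooled variance: s²_p = [24×7² + 13×12²]/(37) = 82.3784
s_p = 9.0763
SE = s_p×√(1/n₁ + 1/n₂) = 9.0763×√(1/25 + 1/14) = 3.0298
t = (x̄₁ - x̄₂)/SE = (79 - 74)/3.0298 = 1.6503
df = 37, t-critical = ±2.715
Decision: fail to reject H₀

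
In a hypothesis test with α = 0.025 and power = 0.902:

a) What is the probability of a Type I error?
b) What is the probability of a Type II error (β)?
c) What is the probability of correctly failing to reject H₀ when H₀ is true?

a) Type I error probability = α = 0.025
b) Power = P(reject H₀ | H₁ true) = 1 - β = 0.902, so Type II error probability = β = 1 - Power = 0.098
c) P(fail to reject H₀ | H₀ true) = 1 - α = 0.975

Answer: a) 0.025, b) 0.098, c) 0.975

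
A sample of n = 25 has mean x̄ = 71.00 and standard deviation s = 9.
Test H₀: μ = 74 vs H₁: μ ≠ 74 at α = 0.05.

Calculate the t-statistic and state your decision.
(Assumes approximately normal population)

Answer: t = -1.6667, fail to reject H₀

Derivation:
df = n - 1 = 24
SE = s/√n = 9/√25 = 1.8000
t = (x̄ - μ₀)/SE = (71.00 - 74)/1.8000 = -1.6667
Critical value: t_{0.025,24} = ±2.064
p-value ≈ 0.1086
Decision: fail to reject H₀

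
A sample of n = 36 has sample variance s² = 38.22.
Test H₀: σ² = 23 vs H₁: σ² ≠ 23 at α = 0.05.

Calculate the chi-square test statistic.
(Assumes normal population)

df = n - 1 = 35
χ² = (n-1)s²/σ₀² = 35×38.22/23 = 58.1609
Critical values: χ²_{0.975,35} = 20.569, χ²_{0.025,35} = 53.203
Rejection region: χ² < 20.569 or χ² > 53.203
Decision: reject H₀

Answer: χ² = 58.1609, reject H₀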